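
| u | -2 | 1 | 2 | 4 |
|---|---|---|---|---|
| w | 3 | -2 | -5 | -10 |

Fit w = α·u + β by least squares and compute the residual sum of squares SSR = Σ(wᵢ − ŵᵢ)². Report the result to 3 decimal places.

XᵀX·[α, β]ᵀ = Xᵀw reads: 25·α + 5·β = -58;  5·α + 4·β = -14.
Determinant 25·4 − 5² = 75.
α = ((-58)·4 − 5·(-14))/75 = -54/25; β = (25·(-14) − 5·(-58))/75 = -4/5.
Residuals: -13/25, 24/25, 3/25, -14/25; SSR = 38/25.

SSR = 1.520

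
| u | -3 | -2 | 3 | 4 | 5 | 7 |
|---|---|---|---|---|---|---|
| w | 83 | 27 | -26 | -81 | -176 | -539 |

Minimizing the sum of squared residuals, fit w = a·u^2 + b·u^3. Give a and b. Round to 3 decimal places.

a = 3.043, b = -2.008

From the data, Σu^2·u^2 = 3460, Σu^2·u^3 = 20924, Σu^3·u^3 = 138892.
For Xᵀw: Σu^2·w = -31486, Σu^3·w = -215220.
Δ = 3460·138892 − 20924² = 42752544.
a = ((-31486)·138892 − 20924·(-215220))/42752544 = 16263721/5344068; b = (3460·(-215220) − 20924·(-31486))/42752544 = -10731017/5344068.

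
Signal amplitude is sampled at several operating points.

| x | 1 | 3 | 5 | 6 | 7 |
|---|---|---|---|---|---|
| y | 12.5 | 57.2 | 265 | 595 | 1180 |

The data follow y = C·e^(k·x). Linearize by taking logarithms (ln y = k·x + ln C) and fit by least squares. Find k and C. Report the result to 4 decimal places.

Taking logs, ln y = k·x + ln C, so regress ln y on x.
Σx = 22.0000, Σ(x)² = 120.0000, Σln y = 25.6138, Σx·ln y = 130.4083.
Normal system: [[120.0000, 22.0000]; [22.0000, 5]]·[k, ln C]ᵀ = [130.4083, 25.6138]ᵀ.
Solving (det = 116.0000): k = 0.76325, ln C = 1.76447, so C = exp(1.76447) = 5.83849.

k = 0.7632, C = 5.8385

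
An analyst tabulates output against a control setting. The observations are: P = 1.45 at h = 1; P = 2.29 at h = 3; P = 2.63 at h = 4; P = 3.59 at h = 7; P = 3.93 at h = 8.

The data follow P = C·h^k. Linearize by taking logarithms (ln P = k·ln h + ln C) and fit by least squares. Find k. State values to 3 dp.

Taking logs, ln P = k·ln h + ln C, so regress ln P on ln h.
AᵀA = [[11.2394, 6.5103]; [6.5103, 5]], rhs = [7.5840, 4.8139]ᵀ  (here Σln h = 6.5103, Σ(ln h)² = 11.2394, Σln P = 4.8139, Σln h·ln P = 7.5840).
Solving (det = 13.8136): k = 0.47635, ln C = 0.34254.

k = 0.476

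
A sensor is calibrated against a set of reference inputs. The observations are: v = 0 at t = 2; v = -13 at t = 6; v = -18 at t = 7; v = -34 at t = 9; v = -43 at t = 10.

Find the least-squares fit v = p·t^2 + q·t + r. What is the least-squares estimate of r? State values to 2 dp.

r = -0.46

Sums needed: Σt^2·t^2 = 20274, Σt^2·t = 2296, Σt^2 = 270, Σt·t = 270, Σt = 34, Σ1 = 5.
And Σt^2·v = -8404, Σt·v = -940, Σv = -108.
Inverting the 3×3 Gram matrix, [p, q, r]ᵀ = [-6522/11659, 15542/11659, -5332/11659]ᵀ.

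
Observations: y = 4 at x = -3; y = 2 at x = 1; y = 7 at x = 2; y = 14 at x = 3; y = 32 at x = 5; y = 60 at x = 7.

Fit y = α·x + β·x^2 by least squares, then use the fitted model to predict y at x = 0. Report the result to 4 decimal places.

ŷ = 0.0000

The normal system MᵀM·[α, β]ᵀ = Mᵀy is [[97, 477]; [477, 3205]]·[α, β]ᵀ = [626, 3932]ᵀ.
Eliminating β: 3205·(row 1) − 477·(row 2) gives 83356·α = 3205·626 − 477·3932 = 130766, so α = 65383/41678.
Then β = (3932 − 477·(65383/41678))/3205 = 41401/41678.
At x = 0: ŷ = (65383/41678)·(0) + (41401/41678)·(0) = 0.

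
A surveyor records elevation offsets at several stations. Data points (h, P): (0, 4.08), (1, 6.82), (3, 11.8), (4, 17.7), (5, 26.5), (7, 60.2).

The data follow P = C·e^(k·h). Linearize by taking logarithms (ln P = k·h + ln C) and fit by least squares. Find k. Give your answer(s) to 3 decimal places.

Taking logs, ln P = k·h + ln C, so regress ln P on h.
Σh = 20.0000, Σ(h)² = 100.0000, Σln P = 16.0424, Σh·ln P = 65.8878.
Equations: 100.0000·k + 20.0000·ln C = 65.8878;  20.0000·k + 6·ln C = 16.0424.
Slope k = (n·Σh·ln P − Σh·Σln P)/(n·Σ(h)² − (Σh)²) = (6·65.8878 − 20.0000·16.0424)/200.0000 = 0.37239; ln C = (Σln P − k·Σh)/n = 1.43243.

k = 0.372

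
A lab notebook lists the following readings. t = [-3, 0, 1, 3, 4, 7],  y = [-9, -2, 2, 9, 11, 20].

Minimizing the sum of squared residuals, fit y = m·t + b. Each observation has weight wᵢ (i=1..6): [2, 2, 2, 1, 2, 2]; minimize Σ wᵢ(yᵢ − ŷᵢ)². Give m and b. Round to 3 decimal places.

m = 2.959, b = -0.830

Sums needed: Σwᵢ·t·t = 159, Σwᵢ·t = 21, Σwᵢ·1 = 11.
Moment sums: Σwᵢ·t·y = 453, Σwᵢ·y = 53.
Determinant 159·11 − 21² = 1308.
m = (453·11 − 21·53)/1308 = 645/218; b = (159·53 − 21·453)/1308 = -181/218.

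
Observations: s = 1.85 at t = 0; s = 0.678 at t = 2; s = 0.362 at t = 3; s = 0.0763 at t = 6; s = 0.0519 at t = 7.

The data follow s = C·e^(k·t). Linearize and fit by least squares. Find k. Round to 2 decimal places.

k = -0.52

Let Y = ln s. Fitting Y = k·t + ln C by least squares:
Over the data: Σt = 18.0000, Σ(t)² = 98.0000, Σln s = -6.3211, Σt·ln s = -39.9731.
Normal system: [[98.0000, 18.0000]; [18.0000, 5]]·[k, ln C]ᵀ = [-39.9731, -6.3211]ᵀ.
Solving (det = 166.0000): k = -0.51859, ln C = 0.60273.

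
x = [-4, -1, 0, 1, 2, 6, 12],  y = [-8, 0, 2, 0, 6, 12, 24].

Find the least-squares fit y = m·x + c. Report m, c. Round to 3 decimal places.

Forming AᵀA = [[202, 16]; [16, 7]] and Aᵀy = [404, 36]ᵀ gives AᵀA·[m, c]ᵀ = Aᵀy.
Eliminating c: 7·(row 1) − 16·(row 2) gives 1158·m = 7·404 − 16·36 = 2252, so m = 1126/579.
Then c = (36 − 16·(1126/579))/7 = 404/579.

m = 1.945, c = 0.698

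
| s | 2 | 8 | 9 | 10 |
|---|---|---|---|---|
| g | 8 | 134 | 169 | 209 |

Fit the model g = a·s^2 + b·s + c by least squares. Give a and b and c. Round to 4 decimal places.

a = 2.0687, b = 0.2843, c = -0.8374

Forming AᵀA = [[20673, 2249, 249]; [2249, 249, 29]; [249, 29, 4]] and Aᵀg = [43197, 4699, 520]ᵀ gives AᵀA·[a, b, c]ᵀ = Aᵀg.
Row-reducing yields a = 2921/1412, b = 2007/7060, c = -1478/1765.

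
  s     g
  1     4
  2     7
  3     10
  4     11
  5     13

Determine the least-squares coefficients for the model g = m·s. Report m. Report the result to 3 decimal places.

m = 2.855

Normal-equation sums: Σs·s = 55.
Right-hand side: Σs·g = 157.
XᵀX·[m]ᵀ = Xᵀg becomes [[55]]·[m]ᵀ = [157]ᵀ.
m = 157/55 = 2.85455.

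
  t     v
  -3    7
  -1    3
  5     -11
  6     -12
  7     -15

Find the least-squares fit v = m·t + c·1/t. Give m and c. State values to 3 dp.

m = -2.091, c = -1.019

The normal system AᵀA·[m, c]ᵀ = Aᵀv is [[120, 5]; [5, 52889/44100]]·[m, c]ᵀ = [-256, -1226/105]ᵀ.
Δ = 120·(52889/44100) − 5² = 87403/735.
m = ((-256)·(52889/44100) − 5·(-1226/105))/(87403/735) = -2741246/1311045; c = (120·(-1226/105) − 5·(-256))/(87403/735) = -89040/87403.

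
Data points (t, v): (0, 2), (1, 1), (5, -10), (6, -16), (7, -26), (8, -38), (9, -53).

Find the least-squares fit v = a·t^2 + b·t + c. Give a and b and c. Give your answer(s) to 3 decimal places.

a = -0.975, b = 2.913, c = 0.688

From the data, Σt^2·t^2 = 14980, Σt^2·t = 1926, Σt^2 = 256, Σt·t = 256, Σt = 36, Σ1 = 7.
For Xᵀv: Σt^2·v = -8824, Σt·v = -1108, Σv = -140.
Normal equations: [[14980, 1926, 256]; [1926, 256, 36]; [256, 36, 7]]·[a, b, c]ᵀ = [-8824, -1108, -140]ᵀ.
Solving the 3×3 system (Gaussian elimination) gives a = -45494/46641, b = 45296/15547, c = 32108/46641.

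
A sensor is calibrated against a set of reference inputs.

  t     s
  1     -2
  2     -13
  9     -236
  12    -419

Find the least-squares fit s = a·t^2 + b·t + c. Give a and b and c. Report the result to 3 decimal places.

a = -2.871, b = -0.492, c = 0.523

From the data, Σt^2·t^2 = 27314, Σt^2·t = 2466, Σt^2 = 230, Σt·t = 230, Σt = 24, Σ1 = 4.
For Mᵀs: Σt^2·s = -79506, Σt·s = -7180, Σs = -670.
Row-reducing yields a = -46303/16129, b = -7937/16129, c = 8437/16129.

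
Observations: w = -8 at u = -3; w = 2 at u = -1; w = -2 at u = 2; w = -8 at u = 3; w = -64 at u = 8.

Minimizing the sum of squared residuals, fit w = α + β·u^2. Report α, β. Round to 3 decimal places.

α = 1.985, β = -1.034

AᵀA·[α, β]ᵀ = Aᵀw reads: 5·α + 87·β = -80;  87·α + 4275·β = -4246.
Determinant 5·4275 − 87² = 13806.
α = ((-80)·4275 − 87·(-4246))/13806 = 4567/2301; β = (5·(-4246) − 87·(-80))/13806 = -7135/6903.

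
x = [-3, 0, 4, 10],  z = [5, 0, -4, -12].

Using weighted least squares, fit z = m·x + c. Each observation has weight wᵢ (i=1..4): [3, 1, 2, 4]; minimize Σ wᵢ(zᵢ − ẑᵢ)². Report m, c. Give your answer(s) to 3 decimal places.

Compute the Gram sums: Σwᵢ·x·x = 459, Σwᵢ·x = 39, Σwᵢ·1 = 10.
Moment sums: Σwᵢ·x·z = -557, Σwᵢ·z = -41.
Normal equations: [[459, 39]; [39, 10]]·[m, c]ᵀ = [-557, -41]ᵀ.
Eliminating c: 10·(row 1) − 39·(row 2) gives 3069·m = 10·(-557) − 39·(-41) = -3971, so m = -361/279.
Then c = ((-41) − 39·(-361/279))/10 = 88/93.

m = -1.294, c = 0.946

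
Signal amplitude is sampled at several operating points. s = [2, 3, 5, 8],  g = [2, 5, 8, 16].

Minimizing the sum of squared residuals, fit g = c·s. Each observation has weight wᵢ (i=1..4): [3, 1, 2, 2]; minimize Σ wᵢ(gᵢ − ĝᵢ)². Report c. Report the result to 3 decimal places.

c = 1.824

Sums needed: Σwᵢ·s·s = 199.
For AᵀWg: Σwᵢ·s·g = 363.
c = 363/199 = 1.82412.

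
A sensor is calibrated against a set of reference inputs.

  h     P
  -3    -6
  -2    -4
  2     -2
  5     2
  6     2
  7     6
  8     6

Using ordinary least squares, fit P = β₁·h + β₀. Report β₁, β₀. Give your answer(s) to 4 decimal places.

With design matrix X, XᵀX = [[191, 23]; [23, 7]] and XᵀP = [134, 4]ᵀ.
Eliminating β₀: 7·(row 1) − 23·(row 2) gives 808·β₁ = 7·134 − 23·4 = 846, so β₁ = 423/404.
Then β₀ = (4 − 23·(423/404))/7 = -1159/404.

β₁ = 1.0470, β₀ = -2.8688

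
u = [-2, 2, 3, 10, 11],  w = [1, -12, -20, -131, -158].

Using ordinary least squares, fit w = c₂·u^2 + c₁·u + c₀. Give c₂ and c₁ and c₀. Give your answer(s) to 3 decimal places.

c₂ = -1.000, c₁ = -3.118, c₀ = -1.453

Normal-equation sums: Σu^2·u^2 = 24754, Σu^2·u = 2358, Σu^2 = 238, Σu·u = 238, Σu = 24, Σ1 = 5.
Right-hand side: Σu^2·w = -32442, Σu·w = -3134, Σw = -320.
Solving the 3×3 system (Gaussian elimination) gives c₂ = -106787/106832, c₁ = -333121/106832, c₀ = -77603/53416.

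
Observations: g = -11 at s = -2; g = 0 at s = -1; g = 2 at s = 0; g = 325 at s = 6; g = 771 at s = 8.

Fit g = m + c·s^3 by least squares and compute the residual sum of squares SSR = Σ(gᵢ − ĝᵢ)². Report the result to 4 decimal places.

MᵀM·[m, c]ᵀ = Mᵀg reads: 5·m + 719·c = 1087;  719·m + 308865·c = 465040.
Determinant 5·308865 − 719² = 1027364.
m = (1087·308865 − 719·465040)/1027364 = 1372495/1027364; c = (5·465040 − 719·1087)/1027364 = 1543647/1027364.
Residuals: -14101/44668, 42788/256841, 682233/1027364, -906947/1027364, 377885/1027364; SSR = 1523579/1027364.

SSR = 1.4830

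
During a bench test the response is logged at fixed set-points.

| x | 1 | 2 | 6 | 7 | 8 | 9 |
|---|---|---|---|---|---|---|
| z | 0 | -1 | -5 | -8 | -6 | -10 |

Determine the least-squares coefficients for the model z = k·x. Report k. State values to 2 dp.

k = -0.96

Compute the Gram sums: Σx·x = 235.
And Σx·z = -226.
Normal equations: [[235]]·[k]ᵀ = [-226]ᵀ.
Hence k = -226 / 235 ≈ -0.961702.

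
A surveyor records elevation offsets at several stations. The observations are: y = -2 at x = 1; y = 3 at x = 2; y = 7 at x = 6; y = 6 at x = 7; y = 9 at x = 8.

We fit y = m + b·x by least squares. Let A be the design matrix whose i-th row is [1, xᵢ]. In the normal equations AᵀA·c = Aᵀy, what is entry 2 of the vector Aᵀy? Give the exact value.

160

Entry 2 ↔ basis x, so (Aᵀy)_{2} = Σᵢ (x)·yᵢ = (1)·(-2) + (2)·(3) + (6)·(7) + (7)·(6) + (8)·(9) = 160.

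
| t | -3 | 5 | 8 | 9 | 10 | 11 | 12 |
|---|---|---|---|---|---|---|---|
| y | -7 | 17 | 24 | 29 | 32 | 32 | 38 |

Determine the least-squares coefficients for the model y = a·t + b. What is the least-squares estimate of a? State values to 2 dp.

a = 2.92

Compute the Gram sums: Σt·t = 544, Σt = 52, Σ1 = 7.
For Mᵀy: Σt·y = 1687, Σy = 165.
So MᵀM·[a, b]ᵀ = Mᵀy: [[544, 52]; [52, 7]]·[a, b]ᵀ = [1687, 165]ᵀ.
Eliminating b: 7·(row 1) − 52·(row 2) gives 1104·a = 7·1687 − 52·165 = 3229, so a = 3229/1104.
Then b = (165 − 52·(3229/1104))/7 = 509/276.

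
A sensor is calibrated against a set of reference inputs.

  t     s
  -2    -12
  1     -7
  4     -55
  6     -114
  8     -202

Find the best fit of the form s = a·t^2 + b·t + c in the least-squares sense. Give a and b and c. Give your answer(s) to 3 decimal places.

From the data, Σt^2·t^2 = 5665, Σt^2·t = 785, Σt^2 = 121, Σt·t = 121, Σt = 17, Σ1 = 5.
For Aᵀs: Σt^2·s = -17967, Σt·s = -2503, Σs = -390.
Normal equations: [[5665, 785, 121]; [785, 121, 17]; [121, 17, 5]]·[a, b, c]ᵀ = [-17967, -2503, -390]ᵀ.
Row-reducing yields a = -31033/10434, b = -21737/20868, c = -17267/6956.

a = -2.974, b = -1.042, c = -2.482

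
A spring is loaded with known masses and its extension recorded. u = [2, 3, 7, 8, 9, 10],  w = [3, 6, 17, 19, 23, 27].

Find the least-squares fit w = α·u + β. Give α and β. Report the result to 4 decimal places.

Sums needed: Σu·u = 307, Σu = 39, Σ1 = 6.
Right-hand side: Σu·w = 772, Σw = 95.
Determinant 307·6 − 39² = 321.
α = (772·6 − 39·95)/321 = 309/107; β = (307·95 − 39·772)/321 = -943/321.

α = 2.8879, β = -2.9377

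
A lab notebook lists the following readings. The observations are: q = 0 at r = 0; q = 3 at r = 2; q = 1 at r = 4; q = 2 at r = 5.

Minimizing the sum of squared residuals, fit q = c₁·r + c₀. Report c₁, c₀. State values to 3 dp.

c₁ = 0.237, c₀ = 0.847

XᵀX·[c₁, c₀]ᵀ = Xᵀq reads: 45·c₁ + 11·c₀ = 20;  11·c₁ + 4·c₀ = 6.
Δ = 45·4 − 11² = 59.
c₁ = (20·4 − 11·6)/59 = 14/59; c₀ = (45·6 − 11·20)/59 = 50/59.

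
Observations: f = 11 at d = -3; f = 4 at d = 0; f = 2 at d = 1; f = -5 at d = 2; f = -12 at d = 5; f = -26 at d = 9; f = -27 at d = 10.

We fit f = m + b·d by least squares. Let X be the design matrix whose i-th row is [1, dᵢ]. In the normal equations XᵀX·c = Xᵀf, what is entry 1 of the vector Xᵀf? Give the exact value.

-53

Entry 1 ↔ basis 1, so (Xᵀf)_{1} = Σᵢ fᵢ = (1)·(11) + (1)·(4) + (1)·(2) + (1)·(-5) + (1)·(-12) + (1)·(-26) + (1)·(-27) = -53.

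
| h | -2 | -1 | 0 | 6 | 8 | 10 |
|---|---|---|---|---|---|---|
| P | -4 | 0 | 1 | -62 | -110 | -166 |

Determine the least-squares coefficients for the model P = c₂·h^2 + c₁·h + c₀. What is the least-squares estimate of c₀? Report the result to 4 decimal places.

c₀ = 0.3835

Sums needed: Σh^2·h^2 = 15409, Σh^2·h = 1719, Σh^2 = 205, Σh·h = 205, Σh = 21, Σ1 = 6.
For XᵀP: Σh^2·P = -25888, Σh·P = -2904, ΣP = -341.
Solving the 3×3 system (Gaussian elimination) gives c₂ = -95473/61340, c₁ = -70767/61340, c₀ = 11761/30670.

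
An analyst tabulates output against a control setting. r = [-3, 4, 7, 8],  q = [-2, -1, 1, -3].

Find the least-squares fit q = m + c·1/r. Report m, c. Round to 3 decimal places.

m = -1.345, c = 2.064

Normal-equation sums: Σ1 = 4, Σ1/r = 31/168, Σ1/r·1/r = 5917/28224.
Moment sums: Σq = -5, Σ1/r·q = 31/168.
XᵀX·[m, c]ᵀ = Xᵀq becomes [[4, 31/168]; [31/168, 5917/28224]]·[m, c]ᵀ = [-5, 31/168]ᵀ.
Δ = 4·(5917/28224) − (31/168)² = 2523/3136.
m = ((-5)·(5917/28224) − (31/168)·(31/168))/(2523/3136) = -3394/2523; c = (4·(31/168) − (31/168)·(-5))/(2523/3136) = 1736/841.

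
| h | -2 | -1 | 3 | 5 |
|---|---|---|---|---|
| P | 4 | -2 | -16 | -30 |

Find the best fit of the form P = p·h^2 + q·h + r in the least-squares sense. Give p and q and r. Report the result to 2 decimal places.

Sums needed: Σh^2·h^2 = 723, Σh^2·h = 143, Σh^2 = 39, Σh·h = 39, Σh = 5, Σ1 = 4.
Moment sums: Σh^2·P = -880, Σh·P = -204, ΣP = -44.
XᵀX·[p, q, r]ᵀ = XᵀP becomes [[723, 143, 39]; [143, 39, 5]; [39, 5, 4]]·[p, q, r]ᵀ = [-880, -204, -44]ᵀ.
Inverting the 3×3 Gram matrix, [p, q, r]ᵀ = [-727/2342, -8563/2342, -3985/1171]ᵀ.

p = -0.31, q = -3.66, r = -3.40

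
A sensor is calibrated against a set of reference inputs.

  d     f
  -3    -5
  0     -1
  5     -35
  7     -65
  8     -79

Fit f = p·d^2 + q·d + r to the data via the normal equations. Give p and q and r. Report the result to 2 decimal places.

Compute the Gram sums: Σd^2·d^2 = 7203, Σd^2·d = 953, Σd^2 = 147, Σd·d = 147, Σd = 17, Σ1 = 5.
Right-hand side: Σd^2·f = -9161, Σd·f = -1247, Σf = -185.
Normal equations: [[7203, 953, 147]; [953, 147, 17]; [147, 17, 5]]·[p, q, r]ᵀ = [-9161, -1247, -185]ᵀ.
Solving the 3×3 system (Gaussian elimination) gives p = -32453/32258, q = -58607/32258, r = -20082/16129.

p = -1.01, q = -1.82, r = -1.25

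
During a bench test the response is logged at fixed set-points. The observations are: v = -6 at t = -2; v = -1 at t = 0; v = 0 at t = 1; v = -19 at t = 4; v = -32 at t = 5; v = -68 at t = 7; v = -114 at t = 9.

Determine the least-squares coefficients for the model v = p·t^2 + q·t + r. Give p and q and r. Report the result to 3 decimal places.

p = -1.513, q = 0.868, r = 0.786

Setting ∂/∂p … = 0 gives: 9860·p + 1254·q + 176·r = -13694;  1254·p + 176·q + 24·r = -1726;  176·p + 24·q + 7·r = -240.
Row-reducing yields p = -227965/150641, q = 130793/150641, r = 118424/150641.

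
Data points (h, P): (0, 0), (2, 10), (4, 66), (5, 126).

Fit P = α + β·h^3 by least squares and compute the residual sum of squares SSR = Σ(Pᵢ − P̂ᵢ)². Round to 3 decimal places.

SSR = 2.699

Setting ∂/∂α … = 0 gives: 4·α + 197·β = 202;  197·α + 19785·β = 20054.
(Σ1 = 4, Σh^3 = 197, Σh^3·h^3 = 19785, ΣP = 202, Σh^3·P = 20054.)
Eliminating β: 19785·(row 1) − 197·(row 2) gives 40331·α = 19785·202 − 197·20054 = 45932, so α = 45932/40331.
Then β = (20054 − 197·(45932/40331))/19785 = 40422/40331.
Residuals: -45932/40331, 34002/40331, 28906/40331, -16976/40331; SSR = 108840/40331.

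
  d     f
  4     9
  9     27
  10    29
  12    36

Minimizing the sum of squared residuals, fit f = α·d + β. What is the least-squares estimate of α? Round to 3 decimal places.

α = 3.374

Forming MᵀM = [[341, 35]; [35, 4]] and Mᵀf = [1001, 101]ᵀ gives MᵀM·[α, β]ᵀ = Mᵀf.
Determinant 341·4 − 35² = 139.
α = (1001·4 − 35·101)/139 = 469/139; β = (341·101 − 35·1001)/139 = -594/139.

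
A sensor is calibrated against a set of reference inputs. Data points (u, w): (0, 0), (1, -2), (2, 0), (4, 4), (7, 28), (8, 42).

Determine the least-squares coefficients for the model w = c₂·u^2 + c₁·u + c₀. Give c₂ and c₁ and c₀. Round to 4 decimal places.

c₂ = 1.0148, c₁ = -3.0215, c₀ = 0.4141

Compute the Gram sums: Σu^2·u^2 = 6770, Σu^2·u = 928, Σu^2 = 134, Σu·u = 134, Σu = 22, Σ1 = 6.
And Σu^2·w = 4122, Σu·w = 546, Σw = 72.
Inverting the 3×3 Gram matrix, [c₂, c₁, c₀]ᵀ = [547/539, -8143/2695, 1116/2695]ᵀ.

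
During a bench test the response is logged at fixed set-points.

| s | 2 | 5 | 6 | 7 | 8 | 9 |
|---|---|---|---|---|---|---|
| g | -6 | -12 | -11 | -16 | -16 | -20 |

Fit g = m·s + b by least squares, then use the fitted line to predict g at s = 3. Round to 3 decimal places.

Normal-equation sums: Σs·s = 259, Σs = 37, Σ1 = 6.
Right-hand side: Σs·g = -558, Σg = -81.
Normal equations: [[259, 37]; [37, 6]]·[m, b]ᵀ = [-558, -81]ᵀ.
Eliminating b: 6·(row 1) − 37·(row 2) gives 185·m = 6·(-558) − 37·(-81) = -351, so m = -351/185.
Then b = ((-81) − 37·(-351/185))/6 = -9/5.
At s = 3: ĝ = (-351/185)·(3) + (-9/5)·(1) = -1386/185.

ĝ = -7.492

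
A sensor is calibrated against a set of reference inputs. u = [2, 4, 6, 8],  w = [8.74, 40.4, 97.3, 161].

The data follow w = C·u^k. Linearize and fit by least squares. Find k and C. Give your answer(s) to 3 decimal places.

k = 2.123, C = 2.061

Let Y = ln w. Fitting Y = k·ln u + ln C by least squares:
XᵀX = [[9.9367, 5.9506]; [5.9506, 4]], rhs = [25.3991, 15.5259]ᵀ  (here Σln u = 5.9506, Σ(ln u)² = 9.9367, Σln w = 15.5259, Σln u·ln w = 25.3991).
Δ = 9.9367·4 − (5.9506)² = 4.3368; k = (25.3991·4 − 5.9506·15.5259)/4.3368 = 2.12304, ln C = (9.9367·15.5259 − 5.9506·25.3991)/4.3368 = 0.72313, so C = exp(0.72313) = 2.06087.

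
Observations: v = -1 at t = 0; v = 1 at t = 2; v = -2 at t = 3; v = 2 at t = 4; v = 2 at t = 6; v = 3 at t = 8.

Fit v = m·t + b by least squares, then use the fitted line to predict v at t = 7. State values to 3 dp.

Compute the Gram sums: Σt·t = 129, Σt = 23, Σ1 = 6.
For Aᵀv: Σt·v = 40, Σv = 5.
Determinant 129·6 − 23² = 245.
m = (40·6 − 23·5)/245 = 25/49; b = (129·5 − 23·40)/245 = -55/49.
At t = 7: v̂ = (25/49)·(7) + (-55/49)·(1) = 120/49.

v̂ = 2.449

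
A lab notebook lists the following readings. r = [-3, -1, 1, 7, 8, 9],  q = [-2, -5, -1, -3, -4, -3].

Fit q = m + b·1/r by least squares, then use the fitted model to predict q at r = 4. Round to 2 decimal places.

The normal equations are: 6·m + (23/504)·b = -18;  (23/504)·m + (548545/254016)·b = 143/42.
Eliminating b: (548545/254016)·(row 1) − (23/504)·(row 2) gives (3290741/254016)·m = (548545/254016)·(-18) − (23/504)·(143/42) = -1652213/42336, so m = -583134/193573.
Then b = ((143/42) − (23/504)·(-583134/193573))/(548545/254016) = 317520/193573.
At r = 4: q̂ = (-583134/193573)·(1) + (317520/193573)·(1/4) = -503754/193573.

q̂ = -2.60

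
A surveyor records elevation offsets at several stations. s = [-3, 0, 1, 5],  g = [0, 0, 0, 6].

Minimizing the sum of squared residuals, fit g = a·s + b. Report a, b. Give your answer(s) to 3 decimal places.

Sums needed: Σs·s = 35, Σs = 3, Σ1 = 4.
Moment sums: Σs·g = 30, Σg = 6.
AᵀA·[a, b]ᵀ = Aᵀg becomes [[35, 3]; [3, 4]]·[a, b]ᵀ = [30, 6]ᵀ.
Eliminating b: 4·(row 1) − 3·(row 2) gives 131·a = 4·30 − 3·6 = 102, so a = 102/131.
Then b = (6 − 3·(102/131))/4 = 120/131.

a = 0.779, b = 0.916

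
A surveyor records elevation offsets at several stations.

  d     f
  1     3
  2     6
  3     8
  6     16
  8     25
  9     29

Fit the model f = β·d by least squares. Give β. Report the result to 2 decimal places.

β = 3.06

Compute the Gram sums: Σd·d = 195.
Moment sums: Σd·f = 596.
So XᵀX·[β]ᵀ = Xᵀf: [[195]]·[β]ᵀ = [596]ᵀ.
β = 596/195 = 3.05641.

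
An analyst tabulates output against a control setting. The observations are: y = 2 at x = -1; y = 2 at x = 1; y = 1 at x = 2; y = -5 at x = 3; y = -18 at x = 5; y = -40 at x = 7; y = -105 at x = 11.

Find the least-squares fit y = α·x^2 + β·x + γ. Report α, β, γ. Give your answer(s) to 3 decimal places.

Entries of AᵀA: Σx^2·x^2 = 17766, Σx^2·x = 1834, Σx^2 = 210, Σx·x = 210, Σx = 28, Σ1 = 7.
And Σx^2·y = -15152, Σx·y = -1538, Σy = -163.
So AᵀA·[α, β, γ]ᵀ = Aᵀy: [[17766, 1834, 210]; [1834, 210, 28]; [210, 28, 7]]·[α, β, γ]ᵀ = [-15152, -1538, -163]ᵀ.
Solving the 3×3 system (Gaussian elimination) gives α = -1116/1211, β = 53/173, γ = 3797/1211.

α = -0.922, β = 0.306, γ = 3.135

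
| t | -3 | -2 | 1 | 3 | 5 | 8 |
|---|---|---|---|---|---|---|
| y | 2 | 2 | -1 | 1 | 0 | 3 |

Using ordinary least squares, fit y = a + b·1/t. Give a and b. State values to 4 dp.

a = 1.4506, b = -2.0651

Forming MᵀM = [[6, 33/40]; [33/40, 22001/14400]] and Mᵀy = [7, -47/24]ᵀ gives MᵀM·[a, b]ᵀ = Mᵀy.
det = 6·(22001/14400) − (33/40)² = 8147/960.
a = (7·(22001/14400) − (33/40)·(-47/24))/(8147/960) = 177272/122205; b = (6·(-47/24) − (33/40)·7)/(8147/960) = -16824/8147.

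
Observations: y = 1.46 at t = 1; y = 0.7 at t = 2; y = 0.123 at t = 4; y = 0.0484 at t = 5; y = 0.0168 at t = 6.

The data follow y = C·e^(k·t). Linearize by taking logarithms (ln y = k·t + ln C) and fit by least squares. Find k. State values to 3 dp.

k = -0.889

Linearized form: ln y = k·t + ln C. From the 5 transformed points,
Σt = 18.0000, Σ(t)² = 82.0000, Σln y = -9.1884, Σt·ln y = -48.3767.
Equations: 82.0000·k + 18.0000·ln C = -48.3767;  18.0000·k + 5·ln C = -9.1884.
Solving (det = 86.0000): k = -0.88944, ln C = 1.36429.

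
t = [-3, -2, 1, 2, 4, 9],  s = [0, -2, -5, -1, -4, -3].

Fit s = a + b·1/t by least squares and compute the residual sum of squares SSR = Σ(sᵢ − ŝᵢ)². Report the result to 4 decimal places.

Entries of MᵀM: Σ1 = 6, Σ1/t = 37/36, Σ1/t·1/t = 2185/1296.
And Σs = -15, Σ1/t·s = -35/6.
So MᵀM·[a, b]ᵀ = Mᵀs: [[6, 37/36]; [37/36, 2185/1296]]·[a, b]ᵀ = [-15, -35/6]ᵀ.
Eliminating b: (2185/1296)·(row 1) − (37/36)·(row 2) gives (11741/1296)·a = (2185/1296)·(-15) − (37/36)·(-35/6) = -8335/432, so a = -25005/11741.
Then b = ((-35/6) − (37/36)·(-25005/11741))/(2185/1296) = -25380/11741.
Residuals: 16545/11741, -11167/11741, -8320/11741, 25954/11741, -15614/11741, -7398/11741; SSR = 122630/11741.

SSR = 10.4446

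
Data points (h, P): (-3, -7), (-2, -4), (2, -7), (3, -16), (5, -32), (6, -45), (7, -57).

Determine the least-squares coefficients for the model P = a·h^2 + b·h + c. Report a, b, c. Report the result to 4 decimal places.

a = -0.9517, b = -1.2470, c = -2.3039

Sums needed: Σh^2·h^2 = 4516, Σh^2·h = 684, Σh^2 = 136, Σh·h = 136, Σh = 18, Σ1 = 7.
Moment sums: Σh^2·P = -5464, Σh·P = -862, ΣP = -168.
Row-reducing yields a = -46925/49308, b = -20495/16436, c = -56801/24654.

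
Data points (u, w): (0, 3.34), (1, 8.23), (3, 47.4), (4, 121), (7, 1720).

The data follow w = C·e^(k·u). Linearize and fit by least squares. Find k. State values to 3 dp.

Let Y = ln w. Fitting Y = k·u + ln C by least squares:
AᵀA = [[75.0000, 15.0000]; [15.0000, 5]], rhs = [85.0174, 19.4182]ᵀ  (here Σu = 15.0000, Σ(u)² = 75.0000, Σln w = 19.4182, Σu·ln w = 85.0174).
Slope k = (n·Σu·ln w − Σu·Σln w)/(n·Σ(u)² − (Σu)²) = (5·85.0174 − 15.0000·19.4182)/150.0000 = 0.89209; ln C = (Σln w − k·Σu)/n = 1.20739.

k = 0.892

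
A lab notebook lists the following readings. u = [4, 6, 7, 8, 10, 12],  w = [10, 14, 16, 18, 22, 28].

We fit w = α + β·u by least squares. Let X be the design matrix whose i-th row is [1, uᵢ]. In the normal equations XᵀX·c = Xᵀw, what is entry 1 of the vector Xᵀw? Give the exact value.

108

Entry 1 ↔ basis 1, so (Xᵀw)_{1} = Σᵢ wᵢ = (1)·(10) + (1)·(14) + (1)·(16) + (1)·(18) + (1)·(22) + (1)·(28) = 108.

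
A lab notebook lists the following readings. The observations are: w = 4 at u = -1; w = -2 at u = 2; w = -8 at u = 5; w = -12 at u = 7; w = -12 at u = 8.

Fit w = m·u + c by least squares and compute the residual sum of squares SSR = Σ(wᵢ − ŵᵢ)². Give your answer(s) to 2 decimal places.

SSR = 2.15

Sums needed: Σu·u = 143, Σu = 21, Σ1 = 5.
For Mᵀw: Σu·w = -228, Σw = -30.
So MᵀM·[m, c]ᵀ = Mᵀw: [[143, 21]; [21, 5]]·[m, c]ᵀ = [-228, -30]ᵀ.
Eliminating c: 5·(row 1) − 21·(row 2) gives 274·m = 5·(-228) − 21·(-30) = -510, so m = -255/137.
Then c = ((-30) − 21·(-255/137))/5 = 249/137.
Residuals: 44/137, -13/137, -70/137, -108/137, 147/137; SSR = 294/137.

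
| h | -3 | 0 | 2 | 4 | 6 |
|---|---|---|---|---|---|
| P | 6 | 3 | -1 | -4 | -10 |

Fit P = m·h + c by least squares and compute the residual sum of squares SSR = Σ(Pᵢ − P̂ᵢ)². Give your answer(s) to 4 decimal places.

Setting ∂/∂m … = 0 gives: 65·m + 9·c = -96;  9·m + 5·c = -6.
(Σh·h = 65, Σh = 9, Σ1 = 5, Σh·P = -96, ΣP = -6.)
Δ = 65·5 − 9² = 244.
m = ((-96)·5 − 9·(-6))/244 = -213/122; c = (65·(-6) − 9·(-96))/244 = 237/122.
Residuals: -72/61, 129/122, 67/122, 127/122, -179/122; SSR = 369/61.

SSR = 6.0492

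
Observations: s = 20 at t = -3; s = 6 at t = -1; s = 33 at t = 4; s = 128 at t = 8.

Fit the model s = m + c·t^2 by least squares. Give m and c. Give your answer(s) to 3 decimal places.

AᵀA·[m, c]ᵀ = Aᵀs reads: 4·m + 90·c = 187;  90·m + 4434·c = 8906.
Eliminating c: 4434·(row 1) − 90·(row 2) gives 9636·m = 4434·187 − 90·8906 = 27618, so m = 4603/1606.
Then c = (8906 − 90·(4603/1606))/4434 = 9397/4818.

m = 2.866, c = 1.950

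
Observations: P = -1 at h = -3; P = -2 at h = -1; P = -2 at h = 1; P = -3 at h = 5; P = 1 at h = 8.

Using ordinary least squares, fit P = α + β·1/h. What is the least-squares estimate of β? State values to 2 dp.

Compute the Gram sums: Σ1 = 5, Σ1/h = -1/120, Σ1/h·1/h = 31201/14400.
For XᵀP: ΣP = -7, Σ1/h·P = -17/120.
So XᵀX·[α, β]ᵀ = XᵀP: [[5, -1/120]; [-1/120, 31201/14400]]·[α, β]ᵀ = [-7, -17/120]ᵀ.
Determinant 5·(31201/14400) − (-1/120)² = 39001/3600.
α = ((-7)·(31201/14400) − (-1/120)·(-17/120))/(39001/3600) = -54606/39001; β = (5·(-17/120) − (-1/120)·(-7))/(39001/3600) = -2760/39001.

β = -0.07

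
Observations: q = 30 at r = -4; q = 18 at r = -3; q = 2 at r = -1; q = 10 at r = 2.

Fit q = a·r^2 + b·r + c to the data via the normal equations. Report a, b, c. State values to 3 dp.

a = 1.970, b = 0.515, c = 1.000

Entries of MᵀM: Σr^2·r^2 = 354, Σr^2·r = -84, Σr^2 = 30, Σr·r = 30, Σr = -6, Σ1 = 4.
Right-hand side: Σr^2·q = 684, Σr·q = -156, Σq = 60.
Row-reducing yields a = 65/33, b = 17/33, c = 1.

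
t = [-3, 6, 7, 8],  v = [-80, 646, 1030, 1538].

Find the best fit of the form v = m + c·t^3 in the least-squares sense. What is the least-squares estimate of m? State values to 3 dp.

m = -0.151

The normal system AᵀA·[m, c]ᵀ = Aᵀv is [[4, 1044]; [1044, 427178]]·[m, c]ᵀ = [3134, 1282442]ᵀ.
Eliminating c: 427178·(row 1) − 1044·(row 2) gives 618776·m = 427178·3134 − 1044·1282442 = -93596, so m = -23399/154694.
Then c = (1282442 − 1044·(-23399/154694))/427178 = 232234/77347.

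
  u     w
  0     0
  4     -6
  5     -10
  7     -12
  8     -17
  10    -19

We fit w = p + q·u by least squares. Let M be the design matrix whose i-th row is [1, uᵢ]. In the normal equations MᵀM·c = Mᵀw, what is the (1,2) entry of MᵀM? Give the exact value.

34

Row 1 ↔ basis 1, column 2 ↔ basis u, so (MᵀM)_{1,2} = Σᵢ u = (1)·(0) + (1)·(4) + (1)·(5) + (1)·(7) + (1)·(8) + (1)·(10) = 34.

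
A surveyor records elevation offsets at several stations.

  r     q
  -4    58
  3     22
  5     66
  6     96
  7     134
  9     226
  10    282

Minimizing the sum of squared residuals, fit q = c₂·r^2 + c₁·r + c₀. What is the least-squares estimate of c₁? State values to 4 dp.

c₁ = -2.1789

From the data, Σr^2·r^2 = 21220, Σr^2·r = 2376, Σr^2 = 316, Σr·r = 316, Σr = 36, Σ1 = 7.
Right-hand side: Σr^2·q = 59304, Σr·q = 6532, Σq = 884.
AᵀA·[c₂, c₁, c₀]ᵀ = Aᵀq becomes [[21220, 2376, 316]; [2376, 316, 36]; [316, 36, 7]]·[c₂, c₁, c₀]ᵀ = [59304, 6532, 884]ᵀ.
Inverting the 3×3 Gram matrix, [c₂, c₁, c₀]ᵀ = [458212/151509, -110039/50503, 146168/151509]ᵀ.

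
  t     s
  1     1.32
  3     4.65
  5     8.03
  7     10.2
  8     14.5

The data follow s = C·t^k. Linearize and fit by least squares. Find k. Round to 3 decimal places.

Taking logs, ln s = k·ln t + ln C, so regress ln s on ln t.
AᵀA = [[11.9079, 6.7334]; [6.7334, 5]], rhs = [15.1211, 8.8942]ᵀ  (here Σln t = 6.7334, Σ(ln t)² = 11.9079, Σln s = 8.8942, Σln t·ln s = 15.1211).
Δ = 11.9079·5 − (6.7334)² = 14.2007; k = (15.1211·5 − 6.7334·8.8942)/14.2007 = 1.10678, ln C = (11.9079·8.8942 − 6.7334·15.1211)/14.2007 = 0.28837.

k = 1.107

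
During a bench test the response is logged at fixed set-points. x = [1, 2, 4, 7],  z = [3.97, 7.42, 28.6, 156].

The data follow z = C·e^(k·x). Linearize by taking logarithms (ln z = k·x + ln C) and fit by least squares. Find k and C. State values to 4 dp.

k = 0.6142, C = 2.2186

With ln zᵢ as the transformed response and xᵢ as the regressor:
Σx = 14.0000, Σ(x)² = 70.0000, Σln z = 11.7862, Σx·ln z = 54.1497.
Equations: 70.0000·k + 14.0000·ln C = 54.1497;  14.0000·k + 4·ln C = 11.7862.
Solving (det = 84.0000): k = 0.61419, ln C = 0.79688, so C = exp(0.79688) = 2.21861.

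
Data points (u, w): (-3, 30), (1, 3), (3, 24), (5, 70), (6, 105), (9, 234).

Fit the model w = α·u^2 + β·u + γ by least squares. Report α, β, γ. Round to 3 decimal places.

α = 2.980, β = -0.828, γ = 0.596

Forming XᵀX = [[8645, 1071, 161]; [1071, 161, 21]; [161, 21, 6]] and Xᵀw = [24973, 3071, 466]ᵀ gives XᵀX·[α, β, γ]ᵀ = Xᵀw.
Row-reducing yields α = 6175/2072, β = -8579/10360, γ = 441/740.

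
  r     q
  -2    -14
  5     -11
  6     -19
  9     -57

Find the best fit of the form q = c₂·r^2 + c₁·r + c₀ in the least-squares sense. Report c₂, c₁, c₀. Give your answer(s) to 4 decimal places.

c₂ = -1.0882, c₁ = 3.7110, c₀ = -2.2308

From the data, Σr^2·r^2 = 8498, Σr^2·r = 1062, Σr^2 = 146, Σr·r = 146, Σr = 18, Σ1 = 4.
Moment sums: Σr^2·q = -5632, Σr·q = -654, Σq = -101.
Inverting the 3×3 Gram matrix, [c₂, c₁, c₀]ᵀ = [-2283/2098, 19464/5245, -23401/10490]ᵀ.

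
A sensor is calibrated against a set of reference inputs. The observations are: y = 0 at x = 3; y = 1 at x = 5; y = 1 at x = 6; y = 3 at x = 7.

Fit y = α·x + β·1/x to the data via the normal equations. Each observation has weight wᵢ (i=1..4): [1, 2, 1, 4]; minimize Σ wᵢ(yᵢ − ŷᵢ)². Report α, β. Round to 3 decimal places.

The normal equations are: 291·α + 8·β = 100;  8·α + (13253/44100)·β = 479/210.
Δ = 291·(13253/44100) − 8² = 344741/14700.
α = (100·(13253/44100) − 8·(479/210))/(344741/14700) = 520580/1034223; β = (291·(479/210) − 8·100)/(344741/14700) = -2002770/344741.

α = 0.503, β = -5.809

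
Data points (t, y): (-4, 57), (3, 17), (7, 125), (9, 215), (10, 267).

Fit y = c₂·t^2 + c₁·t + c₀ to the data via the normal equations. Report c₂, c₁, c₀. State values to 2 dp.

Entries of AᵀA: Σt^2·t^2 = 19299, Σt^2·t = 2035, Σt^2 = 255, Σt·t = 255, Σt = 25, Σ1 = 5.
Right-hand side: Σt^2·y = 51305, Σt·y = 5303, Σy = 681.
Solving the 3×3 system (Gaussian elimination) gives c₂ = 35607/12031, c₁ = -162557/60155, c₀ = -73889/60155.

c₂ = 2.96, c₁ = -2.70, c₀ = -1.23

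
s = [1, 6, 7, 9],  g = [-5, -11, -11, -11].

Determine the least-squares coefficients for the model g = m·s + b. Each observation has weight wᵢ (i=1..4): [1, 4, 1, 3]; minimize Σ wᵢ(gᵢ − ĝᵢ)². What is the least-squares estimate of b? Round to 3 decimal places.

b = -5.982

Normal-equation sums: Σwᵢ·s·s = 437, Σwᵢ·s = 59, Σwᵢ·1 = 9.
Moment sums: Σwᵢ·s·g = -643, Σwᵢ·g = -93.
Normal equations: [[437, 59]; [59, 9]]·[m, b]ᵀ = [-643, -93]ᵀ.
Eliminating b: 9·(row 1) − 59·(row 2) gives 452·m = 9·(-643) − 59·(-93) = -300, so m = -75/113.
Then b = ((-93) − 59·(-75/113))/9 = -676/113.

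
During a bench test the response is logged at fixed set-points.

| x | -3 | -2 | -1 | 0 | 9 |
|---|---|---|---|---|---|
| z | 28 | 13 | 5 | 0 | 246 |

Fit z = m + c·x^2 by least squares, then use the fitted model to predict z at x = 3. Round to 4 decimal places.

Sums needed: Σ1 = 5, Σx^2 = 95, Σx^2·x^2 = 6659.
And Σz = 292, Σx^2·z = 20235.
MᵀM·[m, c]ᵀ = Mᵀz becomes [[5, 95]; [95, 6659]]·[m, c]ᵀ = [292, 20235]ᵀ.
Determinant 5·6659 − 95² = 24270.
m = (292·6659 − 95·20235)/24270 = 22103/24270; c = (5·20235 − 95·292)/24270 = 14687/4854.
At x = 3: ẑ = (22103/24270)·(1) + (14687/4854)·(9) = 341509/12135.

ẑ = 28.1425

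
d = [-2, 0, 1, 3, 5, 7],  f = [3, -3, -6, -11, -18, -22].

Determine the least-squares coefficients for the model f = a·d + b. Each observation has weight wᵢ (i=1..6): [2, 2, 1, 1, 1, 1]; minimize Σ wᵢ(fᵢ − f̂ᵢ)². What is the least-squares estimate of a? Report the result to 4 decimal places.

AᵀWA·[a, b]ᵀ = AᵀWf reads: 92·a + 12·b = -295;  12·a + 8·b = -57.
Determinant 92·8 − 12² = 592.
a = ((-295)·8 − 12·(-57))/592 = -419/148; b = (92·(-57) − 12·(-295))/592 = -213/74.

a = -2.8311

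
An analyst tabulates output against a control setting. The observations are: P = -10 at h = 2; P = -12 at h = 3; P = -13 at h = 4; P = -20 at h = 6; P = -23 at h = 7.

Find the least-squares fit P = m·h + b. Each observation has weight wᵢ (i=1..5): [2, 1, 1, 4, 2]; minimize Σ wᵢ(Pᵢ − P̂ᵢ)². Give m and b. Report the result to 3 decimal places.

m = -2.639, b = -4.169

MᵀWM·[m, b]ᵀ = MᵀWP reads: 275·m + 49·b = -930;  49·m + 10·b = -171.
(Σwᵢ·h·h = 275, Σwᵢ·h = 49, Σwᵢ·1 = 10, Σwᵢ·h·P = -930, Σwᵢ·P = -171.)
det = 275·10 − 49² = 349.
m = ((-930)·10 − 49·(-171))/349 = -921/349; b = (275·(-171) − 49·(-930))/349 = -1455/349.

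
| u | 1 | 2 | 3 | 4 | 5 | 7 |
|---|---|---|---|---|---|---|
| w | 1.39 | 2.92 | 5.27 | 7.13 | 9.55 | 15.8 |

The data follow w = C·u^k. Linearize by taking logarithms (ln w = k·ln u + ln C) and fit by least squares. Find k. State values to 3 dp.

Let Y = ln w. Fitting Y = k·ln u + ln C by least squares:
XᵀX = [[9.9861, 6.7334]; [6.7334, 6]], rhs = [14.2943, 10.0438]ᵀ  (here Σln u = 6.7334, Σ(ln u)² = 9.9861, Σln w = 10.0438, Σln u·ln w = 14.2943).
Δ = 9.9861·6 − (6.7334)² = 14.5777; k = (14.2943·6 − 6.7334·10.0438)/14.5777 = 1.24416, ln C = (9.9861·10.0438 − 6.7334·14.2943)/14.5777 = 0.27773.

k = 1.244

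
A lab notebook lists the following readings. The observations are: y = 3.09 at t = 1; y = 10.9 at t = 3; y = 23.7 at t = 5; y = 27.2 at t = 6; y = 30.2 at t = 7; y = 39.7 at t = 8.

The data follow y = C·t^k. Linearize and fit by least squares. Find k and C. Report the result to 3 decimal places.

With ln yᵢ as the transformed response and ln tᵢ as the regressor:
Σln t = 8.5252, Σ(ln t)² = 15.1183, Σln y = 17.0748, Σln t·ln y = 27.9240.
Equations: 15.1183·k + 8.5252·ln C = 27.9240;  8.5252·k + 6·ln C = 17.0748.
Solving (det = 18.0313): k = 1.21891, ln C = 1.11390, so C = exp(1.11390) = 3.04621.

k = 1.219, C = 3.046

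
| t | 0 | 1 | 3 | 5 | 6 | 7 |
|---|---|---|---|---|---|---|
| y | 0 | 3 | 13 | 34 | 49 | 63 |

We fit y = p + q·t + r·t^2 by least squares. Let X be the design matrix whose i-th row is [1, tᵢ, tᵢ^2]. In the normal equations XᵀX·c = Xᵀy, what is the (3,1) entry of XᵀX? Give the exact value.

120

Row 3 ↔ basis t^2, column 1 ↔ basis 1, so (XᵀX)_{3,1} = Σᵢ t^2 = (0)·(1) + (1)·(1) + (9)·(1) + (25)·(1) + (36)·(1) + (49)·(1) = 120.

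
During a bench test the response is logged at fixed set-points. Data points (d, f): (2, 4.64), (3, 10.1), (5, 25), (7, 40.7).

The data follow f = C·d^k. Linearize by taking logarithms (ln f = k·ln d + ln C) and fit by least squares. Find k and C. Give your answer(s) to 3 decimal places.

k = 1.742, C = 1.439

Let Y = ln f. Fitting Y = k·ln d + ln C by least squares:
Σln d = 5.3471, Σ(ln d)² = 8.0643, Σln f = 10.7724, Σln d·ln f = 15.9969.
Normal system: [[8.0643, 5.3471]; [5.3471, 4]]·[k, ln C]ᵀ = [15.9969, 10.7724]ᵀ.
Solving (det = 3.6655): k = 1.74242, ln C = 0.36387, so C = exp(0.36387) = 1.43888.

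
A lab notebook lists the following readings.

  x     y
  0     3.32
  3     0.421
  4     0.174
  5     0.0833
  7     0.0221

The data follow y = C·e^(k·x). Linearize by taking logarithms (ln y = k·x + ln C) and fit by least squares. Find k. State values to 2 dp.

With ln yᵢ as the transformed response and xᵢ as the regressor:
Σx = 19.0000, Σ(x)² = 99.0000, Σln y = -7.7113, Σx·ln y = -48.7019.
Normal system: [[99.0000, 19.0000]; [19.0000, 5]]·[k, ln C]ᵀ = [-48.7019, -7.7113]ᵀ.
Solving (det = 134.0000): k = -0.72384, ln C = 1.20831.

k = -0.72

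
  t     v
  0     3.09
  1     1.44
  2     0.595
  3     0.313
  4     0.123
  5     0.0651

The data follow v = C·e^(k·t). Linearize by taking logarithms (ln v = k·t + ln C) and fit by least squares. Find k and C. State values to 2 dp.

Let Y = ln v. Fitting Y = k·t + ln C by least squares:
AᵀA = [[55.0000, 15.0000]; [15.0000, 6]], rhs = [-26.1998, -5.0153]ᵀ  (here Σt = 15.0000, Σ(t)² = 55.0000, Σln v = -5.0153, Σt·ln v = -26.1998).
Solving (det = 105.0000): k = -0.78066, ln C = 1.11575, so C = exp(1.11575) = 3.05187.

k = -0.78, C = 3.05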